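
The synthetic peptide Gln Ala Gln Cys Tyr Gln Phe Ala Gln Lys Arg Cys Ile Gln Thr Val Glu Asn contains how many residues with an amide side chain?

6

Only N (asparagine) and Q (glutamine) carry a side-chain carboxamide.
Matching residues: Gln1, Gln3, Gln6, Gln9, Gln14, Asn18.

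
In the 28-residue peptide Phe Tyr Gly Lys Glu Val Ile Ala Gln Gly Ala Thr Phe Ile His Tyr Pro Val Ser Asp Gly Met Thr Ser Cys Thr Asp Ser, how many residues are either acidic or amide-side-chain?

Acidic: D, E. Amide-side-chain: N, Q.
Acidic residues here: Glu5, Asp20, Asp27 (3).
Amide-side-chain residues here: Gln9 (1).
The two groups share no amino acid, so total = 3 + 1 = 4.

4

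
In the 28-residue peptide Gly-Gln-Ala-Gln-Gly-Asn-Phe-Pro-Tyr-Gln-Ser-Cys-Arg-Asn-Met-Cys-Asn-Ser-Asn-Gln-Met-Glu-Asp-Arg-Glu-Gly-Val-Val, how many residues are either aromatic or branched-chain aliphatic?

4

Aromatic: F, W, Y. Branched-chain aliphatic: I, L, V.
Aromatic residues here: Phe7, Tyr9 (2).
Branched-chain aliphatic residues here: Val27, Val28 (2).
The two groups share no amino acid, so total = 2 + 2 = 4.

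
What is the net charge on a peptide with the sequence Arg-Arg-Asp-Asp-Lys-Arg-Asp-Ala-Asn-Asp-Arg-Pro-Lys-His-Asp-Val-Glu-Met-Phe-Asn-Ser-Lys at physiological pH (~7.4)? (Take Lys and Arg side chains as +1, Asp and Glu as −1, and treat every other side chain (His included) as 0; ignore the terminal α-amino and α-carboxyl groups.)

+1

Positive (K, R): Arg1, Arg2, Lys5, Arg6, Arg11, Lys13, Lys22 → +7.
Negative (D, E): Asp3, Asp4, Asp7, Asp10, Asp15, Glu17 → −6.
Net charge = (+7) + (−6) = +1.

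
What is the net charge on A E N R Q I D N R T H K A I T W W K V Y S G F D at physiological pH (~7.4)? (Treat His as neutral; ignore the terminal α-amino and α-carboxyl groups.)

At pH ~7.4 the Lys and Arg side chains are protonated (+1), the Asp and Glu side chains are deprotonated (−1), and with His taken as neutral all other side chains carry no charge.
Positive (K, R): R4, R9, K12, K18 → +4.
Negative (D, E): E2, D7, D24 → −3.
Net charge = (+4) + (−3) = +1.

+1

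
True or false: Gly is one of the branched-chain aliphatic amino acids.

The BCAAs are Val, Leu, and Ile — aliphatic side chains with a branch point.
Glycine is not in this group.

False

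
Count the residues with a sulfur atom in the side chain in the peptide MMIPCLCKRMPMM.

7

Only Cys (C) and Met (M) have a sulfur atom in the side chain.
Matching residues: M1, M2, C5, C7, M10, M12, M13.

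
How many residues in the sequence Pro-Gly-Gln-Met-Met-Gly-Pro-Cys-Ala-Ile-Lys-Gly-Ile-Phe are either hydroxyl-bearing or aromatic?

Hydroxyl-bearing: S, T, Y. Aromatic: F, W, Y.
Hydroxyl-bearing residues here: none (0).
Aromatic residues here: Phe14 (1).
(Y belongs to both groups, but none appear in this sequence.) Total = 0 + 1 = 1.

1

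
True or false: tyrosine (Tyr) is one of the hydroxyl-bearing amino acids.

True

Serine (S), threonine (T), and tyrosine (Y) each carry a hydroxyl group on the side chain.
Tyrosine is in this group.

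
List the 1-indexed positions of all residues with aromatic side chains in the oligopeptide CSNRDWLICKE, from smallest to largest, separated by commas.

Phenylalanine (F), tryptophan (W), and tyrosine (Y) have aromatic ring side chains.
Matching residues: W6.

6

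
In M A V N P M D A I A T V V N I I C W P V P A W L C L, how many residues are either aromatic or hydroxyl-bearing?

3

Aromatic: F, W, Y. Hydroxyl-bearing: S, T, Y.
Aromatic residues here: W18, W23 (2).
Hydroxyl-bearing residues here: T11 (1).
(Y belongs to both groups, but none appear in this sequence.) Total = 2 + 1 = 3.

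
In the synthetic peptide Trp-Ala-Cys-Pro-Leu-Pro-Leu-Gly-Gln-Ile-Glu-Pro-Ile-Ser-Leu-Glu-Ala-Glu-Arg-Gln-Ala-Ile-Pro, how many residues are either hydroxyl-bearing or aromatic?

Hydroxyl-bearing: S, T, Y. Aromatic: F, W, Y.
Hydroxyl-bearing residues here: Ser14 (1).
Aromatic residues here: Trp1 (1).
(Y belongs to both groups, but none appear in this sequence.) Total = 1 + 1 = 2.

2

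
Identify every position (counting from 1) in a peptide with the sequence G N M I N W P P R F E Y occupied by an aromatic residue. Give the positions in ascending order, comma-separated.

Phenylalanine (F), tryptophan (W), and tyrosine (Y) have aromatic ring side chains.
Matching residues: W6, F10, Y12.

6, 10, 12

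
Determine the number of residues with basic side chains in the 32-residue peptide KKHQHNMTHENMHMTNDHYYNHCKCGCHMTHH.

The basic amino acids are Lys (K), Arg (R), and His (H).
Matching residues: K1, K2, H3, H5, H9, H13, H18, H22, K24, H28, H31, H32.

12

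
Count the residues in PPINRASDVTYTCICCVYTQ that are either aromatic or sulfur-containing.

Aromatic: F, W, Y. Sulfur-containing: C, M.
Aromatic residues here: Y11, Y18 (2).
Sulfur-containing residues here: C13, C15, C16 (3).
The two groups share no amino acid, so total = 2 + 3 = 5.

5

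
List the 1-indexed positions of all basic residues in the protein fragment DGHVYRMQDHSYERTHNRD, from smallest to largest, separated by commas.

The basic amino acids are Lys (K), Arg (R), and His (H).
Matching residues: H3, R6, H10, R14, H16, R18.

3, 6, 10, 14, 16, 18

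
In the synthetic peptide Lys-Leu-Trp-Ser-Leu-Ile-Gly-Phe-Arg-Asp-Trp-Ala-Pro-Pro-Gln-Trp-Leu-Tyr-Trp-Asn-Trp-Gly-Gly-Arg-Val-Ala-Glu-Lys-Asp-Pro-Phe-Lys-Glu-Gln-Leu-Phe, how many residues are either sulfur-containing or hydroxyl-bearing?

2

Sulfur-containing: C, M. Hydroxyl-bearing: S, T, Y.
Sulfur-containing residues here: none (0).
Hydroxyl-bearing residues here: Ser4, Tyr18 (2).
The two groups share no amino acid, so total = 0 + 2 = 2.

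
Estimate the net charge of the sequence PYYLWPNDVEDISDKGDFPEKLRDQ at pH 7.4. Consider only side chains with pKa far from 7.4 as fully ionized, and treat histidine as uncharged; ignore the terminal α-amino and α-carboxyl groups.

At pH ~7.4 the Lys and Arg side chains are protonated (+1), the Asp and Glu side chains are deprotonated (−1), and with His taken as neutral all other side chains carry no charge.
Positive (K, R): K15, K21, R23 → +3.
Negative (D, E): D8, E10, D11, D14, D17, E20, D24 → −7.
Net charge = (+3) + (−7) = −4.

-4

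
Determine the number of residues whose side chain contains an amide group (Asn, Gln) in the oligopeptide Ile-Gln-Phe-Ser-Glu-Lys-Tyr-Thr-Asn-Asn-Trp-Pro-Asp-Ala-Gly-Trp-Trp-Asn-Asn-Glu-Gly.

5

Matching residues: Gln2, Asn9, Asn10, Asn18, Asn19.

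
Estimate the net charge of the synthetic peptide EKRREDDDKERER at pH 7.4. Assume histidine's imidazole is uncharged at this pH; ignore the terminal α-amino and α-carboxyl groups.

The side chains ionized at physiological pH are Lys/Arg (+1) and Asp/Glu (−1); with His treated as neutral, nothing else contributes.
Positive (K, R): K2, R3, R4, K9, R11, R13 → +6.
Negative (D, E): E1, E5, D6, D7, D8, E10, E12 → −7.
Net charge = (+6) + (−7) = −1.

-1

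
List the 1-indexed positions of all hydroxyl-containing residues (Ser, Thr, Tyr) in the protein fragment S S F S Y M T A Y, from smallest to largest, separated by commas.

Matching residues: S1, S2, S4, Y5, T7, Y9.

1, 2, 4, 5, 7, 9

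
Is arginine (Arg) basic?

K, R, and H are the three residues with basic side chains (ε-amine, guanidinium, and imidazole respectively).
Arginine is in this group.

Yes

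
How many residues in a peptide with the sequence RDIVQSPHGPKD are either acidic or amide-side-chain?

3

Acidic: D, E. Amide-side-chain: N, Q.
Acidic residues here: D2, D12 (2).
Amide-side-chain residues here: Q5 (1).
The two groups share no amino acid, so total = 2 + 1 = 3.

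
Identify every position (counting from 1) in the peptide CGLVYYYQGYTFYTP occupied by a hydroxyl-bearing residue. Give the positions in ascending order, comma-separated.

The –OH-bearing residues are Ser, Thr (aliphatic alcohols), and Tyr (phenol).
Matching residues: Y5, Y6, Y7, Y10, T11, Y13, T14.

5, 6, 7, 10, 11, 13, 14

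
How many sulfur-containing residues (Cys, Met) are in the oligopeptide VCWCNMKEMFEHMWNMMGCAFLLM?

Matching residues: C2, C4, M6, M9, M13, M16, M17, C19, M24.

9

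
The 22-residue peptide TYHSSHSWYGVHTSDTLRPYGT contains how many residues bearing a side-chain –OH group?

11

S, T, and Y are the three residues with a side-chain hydroxyl.
Matching residues: T1, Y2, S4, S5, S7, Y9, T13, S14, T16, Y20, T22.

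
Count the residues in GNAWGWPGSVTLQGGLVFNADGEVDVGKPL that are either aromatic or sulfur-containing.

Aromatic: F, W, Y. Sulfur-containing: C, M.
Aromatic residues here: W4, W6, F18 (3).
Sulfur-containing residues here: none (0).
The two groups share no amino acid, so total = 3 + 0 = 3.

3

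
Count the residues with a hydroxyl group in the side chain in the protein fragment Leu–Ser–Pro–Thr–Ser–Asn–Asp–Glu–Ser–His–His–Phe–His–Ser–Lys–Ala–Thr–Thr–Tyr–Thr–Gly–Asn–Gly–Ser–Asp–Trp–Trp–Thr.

11

S, T, and Y are the three residues with a side-chain hydroxyl.
Matching residues: Ser2, Thr4, Ser5, Ser9, Ser14, Thr17, Thr18, Tyr19, Thr20, Ser24, Thr28.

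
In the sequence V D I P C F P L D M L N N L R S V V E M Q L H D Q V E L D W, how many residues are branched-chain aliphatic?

10

Valine (V), leucine (L), and isoleucine (I) are the branched-chain amino acids.
Matching residues: V1, I3, L8, L11, L14, V17, V18, L22, V26, L28.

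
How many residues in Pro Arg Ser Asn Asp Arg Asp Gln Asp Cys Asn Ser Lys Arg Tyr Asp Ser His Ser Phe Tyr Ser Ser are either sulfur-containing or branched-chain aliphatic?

1

Sulfur-containing: C, M. Branched-chain aliphatic: I, L, V.
Sulfur-containing residues here: Cys10 (1).
Branched-chain aliphatic residues here: none (0).
The two groups share no amino acid, so total = 1 + 0 = 1.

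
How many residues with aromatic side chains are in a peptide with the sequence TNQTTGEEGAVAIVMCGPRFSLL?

1

Phenylalanine (F), tryptophan (W), and tyrosine (Y) have aromatic ring side chains.
Matching residues: F20.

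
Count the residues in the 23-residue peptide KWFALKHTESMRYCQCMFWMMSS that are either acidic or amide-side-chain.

2

Acidic: D, E. Amide-side-chain: N, Q.
Acidic residues here: E9 (1).
Amide-side-chain residues here: Q15 (1).
The two groups share no amino acid, so total = 1 + 1 = 2.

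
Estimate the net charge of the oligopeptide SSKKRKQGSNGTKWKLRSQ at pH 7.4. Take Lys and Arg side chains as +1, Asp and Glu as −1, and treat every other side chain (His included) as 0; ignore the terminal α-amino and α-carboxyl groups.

Positive (K, R): K3, K4, R5, K6, K13, K15, R17 → +7.
Negative (D, E): none → −0.
Net charge = (+7) + (−0) = +7.

+7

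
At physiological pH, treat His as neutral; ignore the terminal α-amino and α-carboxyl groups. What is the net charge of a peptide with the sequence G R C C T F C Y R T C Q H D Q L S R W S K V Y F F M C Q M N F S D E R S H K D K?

+3

The side chains ionized at physiological pH are Lys/Arg (+1) and Asp/Glu (−1); with His treated as neutral, nothing else contributes.
Positive (K, R): R2, R9, R18, K21, R35, K38, K40 → +7.
Negative (D, E): D14, D33, E34, D39 → −4.
Net charge = (+7) + (−4) = +3.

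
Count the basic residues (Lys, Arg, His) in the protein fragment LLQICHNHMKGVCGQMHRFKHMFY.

7

Matching residues: H6, H8, K10, H17, R18, K20, H21.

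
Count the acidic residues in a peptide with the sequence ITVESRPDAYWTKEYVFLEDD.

Only D (aspartate) and E (glutamate) carry a side-chain carboxylic acid.
Matching residues: E4, D8, E14, E19, D20, D21.

6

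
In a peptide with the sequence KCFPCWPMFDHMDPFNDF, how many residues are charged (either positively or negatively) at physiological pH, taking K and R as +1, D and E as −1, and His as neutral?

4

Charged side chains at pH ~7.4: K, R (positive); D, E (negative).
Matching residues: K1, D10, D13, D17.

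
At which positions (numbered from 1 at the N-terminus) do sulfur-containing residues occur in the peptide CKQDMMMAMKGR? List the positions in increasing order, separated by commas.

Only Cys (C) and Met (M) have a sulfur atom in the side chain.
Matching residues: C1, M5, M6, M7, M9.

1, 5, 6, 7, 9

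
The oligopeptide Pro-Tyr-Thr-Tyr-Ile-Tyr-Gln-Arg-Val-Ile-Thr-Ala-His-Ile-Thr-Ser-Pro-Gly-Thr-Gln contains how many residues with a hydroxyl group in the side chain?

S, T, and Y are the three residues with a side-chain hydroxyl.
Matching residues: Tyr2, Thr3, Tyr4, Tyr6, Thr11, Thr15, Ser16, Thr19.

8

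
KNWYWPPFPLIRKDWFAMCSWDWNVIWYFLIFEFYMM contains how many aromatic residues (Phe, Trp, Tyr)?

Matching residues: W3, Y4, W5, F8, W15, F16, W21, W23, W27, Y28, F29, F32, F34, Y35.

14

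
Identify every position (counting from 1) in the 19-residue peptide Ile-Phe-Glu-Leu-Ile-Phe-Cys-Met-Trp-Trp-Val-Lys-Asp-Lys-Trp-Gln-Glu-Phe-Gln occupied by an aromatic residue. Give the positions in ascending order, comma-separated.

2, 6, 9, 10, 15, 18

F, W, and Y each carry an aromatic ring on the side chain.
Matching residues: Phe2, Phe6, Trp9, Trp10, Trp15, Phe18.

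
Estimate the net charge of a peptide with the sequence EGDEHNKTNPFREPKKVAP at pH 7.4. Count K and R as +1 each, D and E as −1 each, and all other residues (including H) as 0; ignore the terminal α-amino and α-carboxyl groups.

0

Positive (K, R): K7, R12, K15, K16 → +4.
Negative (D, E): E1, D3, E4, E13 → −4.
Net charge = (+4) + (−4) = 0.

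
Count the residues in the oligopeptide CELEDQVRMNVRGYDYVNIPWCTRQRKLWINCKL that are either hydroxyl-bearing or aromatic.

Hydroxyl-bearing: S, T, Y. Aromatic: F, W, Y.
Hydroxyl-bearing residues here: Y14, Y16, T23 (3).
Aromatic residues here: Y14, Y16, W21, W29 (4).
Y is in both groups, so the 2 Y residues must not be double-counted.
Total = 3 + 4 − 2 = 5.

5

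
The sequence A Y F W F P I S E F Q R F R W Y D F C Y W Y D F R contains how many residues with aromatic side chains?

F, W, and Y each carry an aromatic ring on the side chain.
Matching residues: Y2, F3, W4, F5, F10, F13, W15, Y16, F18, Y20, W21, Y22, F24.

13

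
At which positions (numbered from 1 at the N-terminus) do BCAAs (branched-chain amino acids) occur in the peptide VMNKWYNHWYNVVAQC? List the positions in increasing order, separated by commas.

1, 12, 13

V, L, and I make up the branched-chain aliphatic group.
Matching residues: V1, V12, V13.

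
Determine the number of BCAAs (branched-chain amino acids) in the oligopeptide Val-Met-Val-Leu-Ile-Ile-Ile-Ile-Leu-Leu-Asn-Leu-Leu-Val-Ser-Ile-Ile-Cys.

14

V, L, and I make up the branched-chain aliphatic group.
Matching residues: Val1, Val3, Leu4, Ile5, Ile6, Ile7, Ile8, Leu9, Leu10, Leu12, Leu13, Val14, Ile16, Ile17.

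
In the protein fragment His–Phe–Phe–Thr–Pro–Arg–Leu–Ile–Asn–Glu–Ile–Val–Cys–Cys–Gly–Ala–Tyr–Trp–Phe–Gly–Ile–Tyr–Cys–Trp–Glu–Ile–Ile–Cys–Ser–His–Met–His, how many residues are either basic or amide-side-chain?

Basic: H, K, R. Amide-side-chain: N, Q.
Basic residues here: His1, Arg6, His30, His32 (4).
Amide-side-chain residues here: Asn9 (1).
The two groups share no amino acid, so total = 4 + 1 = 5.

5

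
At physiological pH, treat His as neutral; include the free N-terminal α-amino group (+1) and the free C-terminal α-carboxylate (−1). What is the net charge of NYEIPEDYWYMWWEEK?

Near pH 7.4, K and R contribute +1 each, D and E contribute −1 each, and every other side chain (His included, as stated) is uncharged.
Positive (K, R): K16 → +1.
Negative (D, E): E3, E6, D7, E14, E15 → −5.
The N-terminus (+1) and C-terminus (−1) cancel.
Net charge = (+1) + (−5) = −4.

-4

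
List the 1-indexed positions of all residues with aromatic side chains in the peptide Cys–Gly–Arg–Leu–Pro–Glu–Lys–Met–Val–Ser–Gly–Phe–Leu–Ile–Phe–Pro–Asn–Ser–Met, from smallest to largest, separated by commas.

12, 15

The aromatic amino acids are Phe (F, benzyl), Trp (W, indole), and Tyr (Y, phenol).
Matching residues: Phe12, Phe15.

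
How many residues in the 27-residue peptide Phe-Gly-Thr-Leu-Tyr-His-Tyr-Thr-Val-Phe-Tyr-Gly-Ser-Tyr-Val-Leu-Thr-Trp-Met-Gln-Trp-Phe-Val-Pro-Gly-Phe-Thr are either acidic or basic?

Acidic: D, E. Basic: H, K, R.
Acidic residues here: none (0).
Basic residues here: His6 (1).
The two groups share no amino acid, so total = 0 + 1 = 1.

1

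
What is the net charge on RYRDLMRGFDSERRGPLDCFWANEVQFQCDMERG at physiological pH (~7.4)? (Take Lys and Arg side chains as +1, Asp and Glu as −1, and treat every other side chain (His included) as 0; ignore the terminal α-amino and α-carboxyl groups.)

Positive (K, R): R1, R3, R7, R13, R14, R33 → +6.
Negative (D, E): D4, D10, E12, D18, E24, D30, E32 → −7.
Net charge = (+6) + (−7) = −1.

-1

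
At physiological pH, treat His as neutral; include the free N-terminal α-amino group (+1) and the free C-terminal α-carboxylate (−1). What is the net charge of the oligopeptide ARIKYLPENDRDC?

0

The side chains ionized at physiological pH are Lys/Arg (+1) and Asp/Glu (−1); with His treated as neutral, nothing else contributes.
Positive (K, R): R2, K4, R11 → +3.
Negative (D, E): E8, D10, D12 → −3.
The N-terminus (+1) and C-terminus (−1) cancel.
Net charge = (+3) + (−3) = 0.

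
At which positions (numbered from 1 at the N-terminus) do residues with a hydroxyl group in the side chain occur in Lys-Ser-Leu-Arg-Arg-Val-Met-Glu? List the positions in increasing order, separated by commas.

S, T, and Y are the three residues with a side-chain hydroxyl.
Matching residues: Ser2.

2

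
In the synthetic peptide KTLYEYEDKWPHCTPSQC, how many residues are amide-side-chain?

Only N (asparagine) and Q (glutamine) carry a side-chain carboxamide.
Matching residues: Q17.

1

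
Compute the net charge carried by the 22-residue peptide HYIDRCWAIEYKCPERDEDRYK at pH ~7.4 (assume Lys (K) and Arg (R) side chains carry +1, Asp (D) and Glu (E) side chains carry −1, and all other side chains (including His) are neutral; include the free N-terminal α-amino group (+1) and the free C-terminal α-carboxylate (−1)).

-1

Positive (K, R): R5, K12, R16, R20, K22 → +5.
Negative (D, E): D4, E10, E15, D17, E18, D19 → −6.
The N-terminus (+1) and C-terminus (−1) cancel.
Net charge = (+5) + (−6) = −1.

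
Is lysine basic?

K, R, and H are the three residues with basic side chains (ε-amine, guanidinium, and imidazole respectively).
Lysine is in this group.

Yes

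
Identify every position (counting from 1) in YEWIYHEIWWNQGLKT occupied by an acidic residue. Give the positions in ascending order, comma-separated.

2, 7

Aspartate (D) and glutamate (E) have carboxylic-acid side chains and are the acidic amino acids.
Matching residues: E2, E7.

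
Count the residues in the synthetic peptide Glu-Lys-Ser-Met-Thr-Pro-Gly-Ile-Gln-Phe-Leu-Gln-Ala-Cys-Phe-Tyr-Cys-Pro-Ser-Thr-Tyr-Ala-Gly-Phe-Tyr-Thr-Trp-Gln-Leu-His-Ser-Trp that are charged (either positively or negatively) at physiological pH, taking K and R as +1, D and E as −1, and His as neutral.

2

Charged side chains at pH ~7.4: K, R (positive); D, E (negative).
Matching residues: Glu1, Lys2.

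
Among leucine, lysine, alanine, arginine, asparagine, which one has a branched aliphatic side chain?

leucine

Valine (V), leucine (L), and isoleucine (I) are the branched-chain amino acids.
Of the listed options, only leucine belongs to this group.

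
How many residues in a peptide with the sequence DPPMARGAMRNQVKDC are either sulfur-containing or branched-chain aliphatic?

Sulfur-containing: C, M. Branched-chain aliphatic: I, L, V.
Sulfur-containing residues here: M4, M9, C16 (3).
Branched-chain aliphatic residues here: V13 (1).
The two groups share no amino acid, so total = 3 + 1 = 4.

4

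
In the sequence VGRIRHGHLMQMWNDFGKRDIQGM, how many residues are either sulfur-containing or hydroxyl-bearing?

3

Sulfur-containing: C, M. Hydroxyl-bearing: S, T, Y.
Sulfur-containing residues here: M10, M12, M24 (3).
Hydroxyl-bearing residues here: none (0).
The two groups share no amino acid, so total = 3 + 0 = 3.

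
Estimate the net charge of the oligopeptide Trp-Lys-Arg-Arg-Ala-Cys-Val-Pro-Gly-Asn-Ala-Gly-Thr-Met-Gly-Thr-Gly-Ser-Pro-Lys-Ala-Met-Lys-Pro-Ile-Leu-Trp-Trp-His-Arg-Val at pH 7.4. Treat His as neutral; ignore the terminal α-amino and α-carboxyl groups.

+6

Near pH 7.4, K and R contribute +1 each, D and E contribute −1 each, and every other side chain (His included, as stated) is uncharged.
Positive (K, R): Lys2, Arg3, Arg4, Lys20, Lys23, Arg30 → +6.
Negative (D, E): none → −0.
Net charge = (+6) + (−0) = +6.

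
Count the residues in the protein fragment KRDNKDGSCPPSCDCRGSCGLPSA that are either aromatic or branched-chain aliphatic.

1

Aromatic: F, W, Y. Branched-chain aliphatic: I, L, V.
Aromatic residues here: none (0).
Branched-chain aliphatic residues here: L21 (1).
The two groups share no amino acid, so total = 0 + 1 = 1.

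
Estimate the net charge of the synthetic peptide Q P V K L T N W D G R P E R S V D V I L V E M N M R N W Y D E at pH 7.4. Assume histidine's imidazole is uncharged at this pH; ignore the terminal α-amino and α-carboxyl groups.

Near pH 7.4, K and R contribute +1 each, D and E contribute −1 each, and every other side chain (His included, as stated) is uncharged.
Positive (K, R): K4, R11, R14, R26 → +4.
Negative (D, E): D9, E13, D17, E22, D30, E31 → −6.
Net charge = (+4) + (−6) = −2.

-2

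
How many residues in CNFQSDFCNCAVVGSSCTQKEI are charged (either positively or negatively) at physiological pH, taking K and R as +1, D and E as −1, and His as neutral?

3

Charged side chains at pH ~7.4: K, R (positive); D, E (negative).
Matching residues: D6, K20, E21.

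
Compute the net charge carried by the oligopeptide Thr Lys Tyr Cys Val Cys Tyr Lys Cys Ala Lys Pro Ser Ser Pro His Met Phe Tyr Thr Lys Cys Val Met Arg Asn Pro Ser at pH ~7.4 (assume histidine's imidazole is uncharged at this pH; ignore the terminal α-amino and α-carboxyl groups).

+5

The side chains ionized at physiological pH are Lys/Arg (+1) and Asp/Glu (−1); with His treated as neutral, nothing else contributes.
Positive (K, R): Lys2, Lys8, Lys11, Lys21, Arg25 → +5.
Negative (D, E): none → −0.
Net charge = (+5) + (−0) = +5.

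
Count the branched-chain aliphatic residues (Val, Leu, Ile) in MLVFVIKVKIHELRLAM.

Matching residues: L2, V3, V5, I6, V8, I10, L13, L15.

8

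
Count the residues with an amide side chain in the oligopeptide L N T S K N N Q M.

Asparagine (N) and glutamine (Q) have uncharged amide side chains.
Matching residues: N2, N6, N7, Q8.

4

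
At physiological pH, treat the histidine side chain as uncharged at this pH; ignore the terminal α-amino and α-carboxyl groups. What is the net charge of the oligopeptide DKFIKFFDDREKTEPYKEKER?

0

Near pH 7.4, K and R contribute +1 each, D and E contribute −1 each, and every other side chain (His included, as stated) is uncharged.
Positive (K, R): K2, K5, R10, K12, K17, K19, R21 → +7.
Negative (D, E): D1, D8, D9, E11, E14, E18, E20 → −7.
Net charge = (+7) + (−7) = 0.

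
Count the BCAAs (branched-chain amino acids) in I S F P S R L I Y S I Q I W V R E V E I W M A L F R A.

9

V, L, and I make up the branched-chain aliphatic group.
Matching residues: I1, L7, I8, I11, I13, V15, V18, I20, L24.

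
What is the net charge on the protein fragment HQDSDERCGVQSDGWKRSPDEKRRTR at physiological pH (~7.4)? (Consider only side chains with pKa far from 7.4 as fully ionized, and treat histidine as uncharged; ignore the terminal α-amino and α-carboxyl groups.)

+1

At pH ~7.4 the Lys and Arg side chains are protonated (+1), the Asp and Glu side chains are deprotonated (−1), and with His taken as neutral all other side chains carry no charge.
Positive (K, R): R7, K16, R17, K22, R23, R24, R26 → +7.
Negative (D, E): D3, D5, E6, D13, D20, E21 → −6.
Net charge = (+7) + (−6) = +1.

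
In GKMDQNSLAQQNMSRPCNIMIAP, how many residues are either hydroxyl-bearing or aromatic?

2

Hydroxyl-bearing: S, T, Y. Aromatic: F, W, Y.
Hydroxyl-bearing residues here: S7, S14 (2).
Aromatic residues here: none (0).
(Y belongs to both groups, but none appear in this sequence.) Total = 2 + 0 = 2.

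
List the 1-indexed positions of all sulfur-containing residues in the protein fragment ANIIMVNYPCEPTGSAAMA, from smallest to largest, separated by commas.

The sulfur-bearing residues are cysteine (–SH) and methionine (–S–CH₃).
Matching residues: M5, C10, M18.

5, 10, 18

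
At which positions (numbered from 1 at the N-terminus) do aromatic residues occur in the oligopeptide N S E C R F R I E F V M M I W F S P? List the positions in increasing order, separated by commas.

6, 10, 15, 16

The aromatic amino acids are Phe (F, benzyl), Trp (W, indole), and Tyr (Y, phenol).
Matching residues: F6, F10, W15, F16.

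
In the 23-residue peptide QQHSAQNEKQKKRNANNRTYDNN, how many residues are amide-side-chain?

10

The amide-side-chain residues are Asn (N) and Gln (Q).
Matching residues: Q1, Q2, Q6, N7, Q10, N14, N16, N17, N22, N23.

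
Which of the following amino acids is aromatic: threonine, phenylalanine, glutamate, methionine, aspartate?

phenylalanine

Phenylalanine (F), tryptophan (W), and tyrosine (Y) have aromatic ring side chains.
Of the listed options, only phenylalanine belongs to this group.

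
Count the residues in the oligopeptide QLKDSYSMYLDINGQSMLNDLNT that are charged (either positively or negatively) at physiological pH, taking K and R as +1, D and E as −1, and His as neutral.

Charged side chains at pH ~7.4: K, R (positive); D, E (negative).
Matching residues: K3, D4, D11, D20.

4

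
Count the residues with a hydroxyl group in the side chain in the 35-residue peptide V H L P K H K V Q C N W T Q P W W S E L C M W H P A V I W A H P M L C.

Serine (S), threonine (T), and tyrosine (Y) each carry a hydroxyl group on the side chain.
Matching residues: T13, S18.

2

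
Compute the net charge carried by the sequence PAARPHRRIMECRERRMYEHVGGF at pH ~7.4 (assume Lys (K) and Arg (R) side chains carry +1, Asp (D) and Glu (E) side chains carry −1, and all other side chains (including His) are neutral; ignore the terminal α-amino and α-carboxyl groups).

Positive (K, R): R4, R7, R8, R13, R15, R16 → +6.
Negative (D, E): E11, E14, E19 → −3.
Net charge = (+6) + (−3) = +3.

+3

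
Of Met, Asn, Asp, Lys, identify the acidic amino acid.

Asp

Only D (aspartate) and E (glutamate) carry a side-chain carboxylic acid.
Of the listed options, only Asp belongs to this group.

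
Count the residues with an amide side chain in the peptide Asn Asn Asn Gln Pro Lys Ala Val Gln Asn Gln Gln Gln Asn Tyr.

Only N (asparagine) and Q (glutamine) carry a side-chain carboxamide.
Matching residues: Asn1, Asn2, Asn3, Gln4, Gln9, Asn10, Gln11, Gln12, Gln13, Asn14.

10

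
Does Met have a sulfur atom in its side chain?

The sulfur-bearing residues are cysteine (–SH) and methionine (–S–CH₃).
Methionine is in this group.

Yes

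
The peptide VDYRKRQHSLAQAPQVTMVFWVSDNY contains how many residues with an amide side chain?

4

Only N (asparagine) and Q (glutamine) carry a side-chain carboxamide.
Matching residues: Q7, Q12, Q15, N25.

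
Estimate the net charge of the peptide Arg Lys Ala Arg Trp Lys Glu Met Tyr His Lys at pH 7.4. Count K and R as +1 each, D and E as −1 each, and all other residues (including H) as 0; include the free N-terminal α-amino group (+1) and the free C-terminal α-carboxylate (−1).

Positive (K, R): Arg1, Lys2, Arg4, Lys6, Lys11 → +5.
Negative (D, E): Glu7 → −1.
The N-terminus (+1) and C-terminus (−1) cancel.
Net charge = (+5) + (−1) = +4.

+4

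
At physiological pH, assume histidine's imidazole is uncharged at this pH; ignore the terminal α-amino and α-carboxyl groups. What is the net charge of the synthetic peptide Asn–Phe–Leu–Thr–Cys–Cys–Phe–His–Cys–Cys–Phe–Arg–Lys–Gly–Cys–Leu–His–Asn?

+2

Near pH 7.4, K and R contribute +1 each, D and E contribute −1 each, and every other side chain (His included, as stated) is uncharged.
Positive (K, R): Arg12, Lys13 → +2.
Negative (D, E): none → −0.
Net charge = (+2) + (−0) = +2.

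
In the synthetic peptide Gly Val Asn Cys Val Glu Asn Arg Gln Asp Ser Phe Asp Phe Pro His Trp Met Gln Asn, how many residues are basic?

2

K, R, and H are the three residues with basic side chains (ε-amine, guanidinium, and imidazole respectively).
Matching residues: Arg8, His16.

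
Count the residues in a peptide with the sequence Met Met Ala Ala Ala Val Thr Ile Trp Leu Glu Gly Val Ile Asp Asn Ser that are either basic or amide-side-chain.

1

Basic: H, K, R. Amide-side-chain: N, Q.
Basic residues here: none (0).
Amide-side-chain residues here: Asn16 (1).
The two groups share no amino acid, so total = 0 + 1 = 1.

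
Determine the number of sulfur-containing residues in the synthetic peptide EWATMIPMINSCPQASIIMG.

4

The sulfur-bearing residues are cysteine (–SH) and methionine (–S–CH₃).
Matching residues: M5, M8, C12, M19.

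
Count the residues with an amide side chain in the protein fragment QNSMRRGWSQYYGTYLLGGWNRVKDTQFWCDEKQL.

6

The amide-side-chain residues are Asn (N) and Gln (Q).
Matching residues: Q1, N2, Q10, N21, Q27, Q34.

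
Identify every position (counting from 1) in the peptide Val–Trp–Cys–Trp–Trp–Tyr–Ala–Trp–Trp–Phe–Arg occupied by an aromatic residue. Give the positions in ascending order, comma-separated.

F, W, and Y each carry an aromatic ring on the side chain.
Matching residues: Trp2, Trp4, Trp5, Tyr6, Trp8, Trp9, Phe10.

2, 4, 5, 6, 8, 9, 10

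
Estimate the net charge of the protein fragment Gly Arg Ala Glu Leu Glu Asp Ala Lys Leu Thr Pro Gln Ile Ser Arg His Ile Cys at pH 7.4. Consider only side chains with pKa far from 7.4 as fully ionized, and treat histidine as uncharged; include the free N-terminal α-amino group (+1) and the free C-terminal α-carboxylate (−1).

The side chains ionized at physiological pH are Lys/Arg (+1) and Asp/Glu (−1); with His treated as neutral, nothing else contributes.
Positive (K, R): Arg2, Lys9, Arg16 → +3.
Negative (D, E): Glu4, Glu6, Asp7 → −3.
The N-terminus (+1) and C-terminus (−1) cancel.
Net charge = (+3) + (−3) = 0.

0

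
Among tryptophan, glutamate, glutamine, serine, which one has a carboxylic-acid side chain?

Aspartate (D) and glutamate (E) have carboxylic-acid side chains and are the acidic amino acids.
Of the listed options, only glutamate belongs to this group.

glutamate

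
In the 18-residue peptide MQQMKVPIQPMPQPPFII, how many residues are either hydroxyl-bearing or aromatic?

Hydroxyl-bearing: S, T, Y. Aromatic: F, W, Y.
Hydroxyl-bearing residues here: none (0).
Aromatic residues here: F16 (1).
(Y belongs to both groups, but none appear in this sequence.) Total = 0 + 1 = 1.

1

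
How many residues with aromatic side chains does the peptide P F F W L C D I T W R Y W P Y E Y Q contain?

The aromatic amino acids are Phe (F, benzyl), Trp (W, indole), and Tyr (Y, phenol).
Matching residues: F2, F3, W4, W10, Y12, W13, Y15, Y17.

8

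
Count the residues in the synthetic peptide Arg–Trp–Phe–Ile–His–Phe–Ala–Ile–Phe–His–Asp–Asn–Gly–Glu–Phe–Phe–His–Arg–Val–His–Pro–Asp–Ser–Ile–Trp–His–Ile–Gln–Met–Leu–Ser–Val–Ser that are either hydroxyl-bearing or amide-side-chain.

Hydroxyl-bearing: S, T, Y. Amide-side-chain: N, Q.
Hydroxyl-bearing residues here: Ser23, Ser31, Ser33 (3).
Amide-side-chain residues here: Asn12, Gln28 (2).
The two groups share no amino acid, so total = 3 + 2 = 5.

5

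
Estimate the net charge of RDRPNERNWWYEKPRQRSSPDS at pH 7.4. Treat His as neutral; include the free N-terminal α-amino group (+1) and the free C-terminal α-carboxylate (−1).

The side chains ionized at physiological pH are Lys/Arg (+1) and Asp/Glu (−1); with His treated as neutral, nothing else contributes.
Positive (K, R): R1, R3, R7, K13, R15, R17 → +6.
Negative (D, E): D2, E6, E12, D21 → −4.
The N-terminus (+1) and C-terminus (−1) cancel.
Net charge = (+6) + (−4) = +2.

+2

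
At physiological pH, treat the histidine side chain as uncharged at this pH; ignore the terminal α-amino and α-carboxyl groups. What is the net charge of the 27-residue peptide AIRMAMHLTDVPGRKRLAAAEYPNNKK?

The side chains ionized at physiological pH are Lys/Arg (+1) and Asp/Glu (−1); with His treated as neutral, nothing else contributes.
Positive (K, R): R3, R14, K15, R16, K26, K27 → +6.
Negative (D, E): D10, E21 → −2.
Net charge = (+6) + (−2) = +4.

+4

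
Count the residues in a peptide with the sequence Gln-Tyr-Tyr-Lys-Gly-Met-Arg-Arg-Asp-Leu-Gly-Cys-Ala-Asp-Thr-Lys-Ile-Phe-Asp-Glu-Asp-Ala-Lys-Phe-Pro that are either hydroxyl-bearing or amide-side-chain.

4

Hydroxyl-bearing: S, T, Y. Amide-side-chain: N, Q.
Hydroxyl-bearing residues here: Tyr2, Tyr3, Thr15 (3).
Amide-side-chain residues here: Gln1 (1).
The two groups share no amino acid, so total = 3 + 1 = 4.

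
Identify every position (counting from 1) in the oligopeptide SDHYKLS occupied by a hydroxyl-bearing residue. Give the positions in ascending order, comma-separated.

S, T, and Y are the three residues with a side-chain hydroxyl.
Matching residues: S1, Y4, S7.

1, 4, 7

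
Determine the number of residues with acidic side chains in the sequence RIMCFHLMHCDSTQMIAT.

Only D (aspartate) and E (glutamate) carry a side-chain carboxylic acid.
Matching residues: D11.

1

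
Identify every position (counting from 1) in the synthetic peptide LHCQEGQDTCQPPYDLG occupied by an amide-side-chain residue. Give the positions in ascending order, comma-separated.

Asparagine (N) and glutamine (Q) have uncharged amide side chains.
Matching residues: Q4, Q7, Q11.

4, 7, 11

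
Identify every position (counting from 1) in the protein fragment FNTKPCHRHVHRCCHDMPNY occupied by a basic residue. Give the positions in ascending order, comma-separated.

4, 7, 8, 9, 11, 12, 15

The basic amino acids are Lys (K), Arg (R), and His (H).
Matching residues: K4, H7, R8, H9, H11, R12, H15.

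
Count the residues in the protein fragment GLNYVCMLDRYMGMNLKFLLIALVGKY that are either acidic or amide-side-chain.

Acidic: D, E. Amide-side-chain: N, Q.
Acidic residues here: D9 (1).
Amide-side-chain residues here: N3, N15 (2).
The two groups share no amino acid, so total = 1 + 2 = 3.

3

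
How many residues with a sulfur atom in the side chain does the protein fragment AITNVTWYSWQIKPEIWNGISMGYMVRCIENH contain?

The sulfur-bearing residues are cysteine (–SH) and methionine (–S–CH₃).
Matching residues: M22, M25, C28.

3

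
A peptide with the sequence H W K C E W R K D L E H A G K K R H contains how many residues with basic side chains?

9

The basic amino acids are Lys (K), Arg (R), and His (H).
Matching residues: H1, K3, R7, K8, H12, K15, K16, R17, H18.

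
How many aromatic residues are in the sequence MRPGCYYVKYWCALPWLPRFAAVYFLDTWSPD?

9

F, W, and Y each carry an aromatic ring on the side chain.
Matching residues: Y6, Y7, Y10, W11, W16, F20, Y24, F25, W29.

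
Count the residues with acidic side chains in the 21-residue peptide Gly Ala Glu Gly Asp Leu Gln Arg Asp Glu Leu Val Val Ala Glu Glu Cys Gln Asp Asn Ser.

7

Only D (aspartate) and E (glutamate) carry a side-chain carboxylic acid.
Matching residues: Glu3, Asp5, Asp9, Glu10, Glu15, Glu16, Asp19.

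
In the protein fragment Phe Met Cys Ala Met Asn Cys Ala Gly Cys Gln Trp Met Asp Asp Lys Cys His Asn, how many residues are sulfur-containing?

7

Cysteine (C, thiol) and methionine (M, thioether) are the two sulfur-containing amino acids.
Matching residues: Met2, Cys3, Met5, Cys7, Cys10, Met13, Cys17.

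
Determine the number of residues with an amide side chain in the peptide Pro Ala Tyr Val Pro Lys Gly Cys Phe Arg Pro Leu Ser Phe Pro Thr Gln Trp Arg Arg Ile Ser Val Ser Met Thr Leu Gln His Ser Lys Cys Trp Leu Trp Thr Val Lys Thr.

The amide-side-chain residues are Asn (N) and Gln (Q).
Matching residues: Gln17, Gln28.

2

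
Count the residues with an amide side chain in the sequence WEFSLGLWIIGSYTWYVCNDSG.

The amide-side-chain residues are Asn (N) and Gln (Q).
Matching residues: N19.

1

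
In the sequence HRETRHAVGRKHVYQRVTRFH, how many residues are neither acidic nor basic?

10

Acidic: D, E. Basic: K, R, H. All other residues are neither.
Matching residues: T4, A7, V8, G9, V13, Y14, Q15, V17, T18, F20.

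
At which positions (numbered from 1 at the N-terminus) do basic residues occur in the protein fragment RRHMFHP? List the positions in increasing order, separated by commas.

1, 2, 3, 6

Lysine (K), arginine (R), and histidine (H) have basic, nitrogen-containing side chains.
Matching residues: R1, R2, H3, H6.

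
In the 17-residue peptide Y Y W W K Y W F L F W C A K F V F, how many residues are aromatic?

The aromatic amino acids are Phe (F, benzyl), Trp (W, indole), and Tyr (Y, phenol).
Matching residues: Y1, Y2, W3, W4, Y6, W7, F8, F10, W11, F15, F17.

11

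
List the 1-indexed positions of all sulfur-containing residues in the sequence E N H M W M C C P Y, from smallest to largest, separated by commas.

Only Cys (C) and Met (M) have a sulfur atom in the side chain.
Matching residues: M4, M6, C7, C8.

4, 6, 7, 8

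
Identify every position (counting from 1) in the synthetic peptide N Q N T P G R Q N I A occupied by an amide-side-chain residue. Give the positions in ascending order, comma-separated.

Asparagine (N) and glutamine (Q) have uncharged amide side chains.
Matching residues: N1, Q2, N3, Q8, N9.

1, 2, 3, 8, 9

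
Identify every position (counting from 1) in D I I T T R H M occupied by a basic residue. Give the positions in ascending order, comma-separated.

K, R, and H are the three residues with basic side chains (ε-amine, guanidinium, and imidazole respectively).
Matching residues: R6, H7.

6, 7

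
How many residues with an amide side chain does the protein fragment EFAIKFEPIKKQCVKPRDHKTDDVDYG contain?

The amide-side-chain residues are Asn (N) and Gln (Q).
Matching residues: Q12.

1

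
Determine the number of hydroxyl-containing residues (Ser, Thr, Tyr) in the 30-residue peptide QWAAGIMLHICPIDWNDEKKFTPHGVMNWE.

1

Matching residues: T22.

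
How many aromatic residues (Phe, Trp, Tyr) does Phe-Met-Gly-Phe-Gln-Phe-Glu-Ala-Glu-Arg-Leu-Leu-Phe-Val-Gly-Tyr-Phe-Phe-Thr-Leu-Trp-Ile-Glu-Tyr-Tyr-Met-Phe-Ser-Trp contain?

12

Matching residues: Phe1, Phe4, Phe6, Phe13, Tyr16, Phe17, Phe18, Trp21, Tyr24, Tyr25, Phe27, Trp29.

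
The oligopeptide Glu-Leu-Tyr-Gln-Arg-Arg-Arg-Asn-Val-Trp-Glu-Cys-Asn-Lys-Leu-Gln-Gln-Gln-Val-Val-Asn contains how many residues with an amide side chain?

Only N (asparagine) and Q (glutamine) carry a side-chain carboxamide.
Matching residues: Gln4, Asn8, Asn13, Gln16, Gln17, Gln18, Asn21.

7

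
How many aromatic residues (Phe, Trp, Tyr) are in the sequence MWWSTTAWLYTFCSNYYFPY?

Matching residues: W2, W3, W8, Y10, F12, Y16, Y17, F18, Y20.

9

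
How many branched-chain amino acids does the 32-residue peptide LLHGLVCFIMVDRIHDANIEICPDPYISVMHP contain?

V, L, and I make up the branched-chain aliphatic group.
Matching residues: L1, L2, L5, V6, I9, V11, I14, I19, I21, I27, V29.

11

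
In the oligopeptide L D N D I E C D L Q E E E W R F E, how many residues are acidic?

The acidic residues are Asp (D) and Glu (E), whose side chains end in a carboxylate group.
Matching residues: D2, D4, E6, D8, E11, E12, E13, E17.

8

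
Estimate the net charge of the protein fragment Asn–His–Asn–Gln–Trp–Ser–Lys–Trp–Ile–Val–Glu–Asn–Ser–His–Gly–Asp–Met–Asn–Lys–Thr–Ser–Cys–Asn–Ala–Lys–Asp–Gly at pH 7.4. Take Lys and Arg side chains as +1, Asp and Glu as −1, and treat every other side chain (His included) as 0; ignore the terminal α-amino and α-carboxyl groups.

Positive (K, R): Lys7, Lys19, Lys25 → +3.
Negative (D, E): Glu11, Asp16, Asp26 → −3.
Net charge = (+3) + (−3) = 0.

0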